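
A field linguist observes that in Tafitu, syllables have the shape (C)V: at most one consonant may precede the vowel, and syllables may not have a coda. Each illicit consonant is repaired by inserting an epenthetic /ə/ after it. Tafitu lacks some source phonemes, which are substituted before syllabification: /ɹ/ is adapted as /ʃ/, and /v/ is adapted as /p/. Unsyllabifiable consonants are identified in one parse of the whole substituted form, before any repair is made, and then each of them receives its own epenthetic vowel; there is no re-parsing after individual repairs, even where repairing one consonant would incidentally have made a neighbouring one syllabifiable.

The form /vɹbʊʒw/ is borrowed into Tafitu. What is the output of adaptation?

Substitution: /v/ → /p/, /ɹ/ → /ʃ/, giving /pʃbʊʒw/.
Under (C)V, the unsyllabifiable consonants are /p/, /ʃ/, /ʒ/, /w/ (no codas are permitted; onsets are limited to one consonant).
Inserting the epenthetic vowel yields /p/ → /pə/, /ʃ/ → /ʃə/, /ʒ/ → /ʒə/, /w/ → /wə/.

pəʃəbʊʒəwə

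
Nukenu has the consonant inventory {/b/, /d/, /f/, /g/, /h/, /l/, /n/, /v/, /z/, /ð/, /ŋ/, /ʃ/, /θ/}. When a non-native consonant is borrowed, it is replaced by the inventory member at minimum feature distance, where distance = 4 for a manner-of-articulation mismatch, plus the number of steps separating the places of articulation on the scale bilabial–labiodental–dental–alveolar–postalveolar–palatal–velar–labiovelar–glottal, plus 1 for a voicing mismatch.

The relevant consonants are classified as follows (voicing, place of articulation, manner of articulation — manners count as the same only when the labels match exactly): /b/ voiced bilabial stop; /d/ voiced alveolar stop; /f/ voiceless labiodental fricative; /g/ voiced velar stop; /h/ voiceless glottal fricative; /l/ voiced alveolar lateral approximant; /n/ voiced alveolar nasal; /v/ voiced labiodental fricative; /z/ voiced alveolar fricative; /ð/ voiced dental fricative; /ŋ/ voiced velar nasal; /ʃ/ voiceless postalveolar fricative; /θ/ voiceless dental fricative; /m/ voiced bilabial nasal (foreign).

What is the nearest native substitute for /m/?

n

/n/ is closest: same manner (nasal), place distance 3 (bilabial→alveolar), same voicing; total 3. Next closest is /b/ at distance 4.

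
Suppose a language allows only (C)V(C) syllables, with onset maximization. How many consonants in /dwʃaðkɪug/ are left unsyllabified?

2

Syllabifying with onset maximization leaves /d/, /w/ stranded (at most one coda consonant is licensed; onsets are limited to one consonant).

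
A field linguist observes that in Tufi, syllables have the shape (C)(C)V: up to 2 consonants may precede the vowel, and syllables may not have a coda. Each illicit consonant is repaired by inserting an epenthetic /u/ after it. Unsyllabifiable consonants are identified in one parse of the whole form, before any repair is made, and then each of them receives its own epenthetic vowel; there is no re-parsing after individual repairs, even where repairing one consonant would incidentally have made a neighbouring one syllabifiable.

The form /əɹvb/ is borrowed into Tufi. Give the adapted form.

The consonants /ɹ/, /v/, /b/ cannot be parsed into a legal (C)(C)V syllable (no codas are permitted; onsets may contain at most 2 consonants).
Each unlicensed consonant becomes the onset of a new syllable: /ɹ/ → /ɹu/, /v/ → /vu/, /b/ → /bu/.

əɹuvubu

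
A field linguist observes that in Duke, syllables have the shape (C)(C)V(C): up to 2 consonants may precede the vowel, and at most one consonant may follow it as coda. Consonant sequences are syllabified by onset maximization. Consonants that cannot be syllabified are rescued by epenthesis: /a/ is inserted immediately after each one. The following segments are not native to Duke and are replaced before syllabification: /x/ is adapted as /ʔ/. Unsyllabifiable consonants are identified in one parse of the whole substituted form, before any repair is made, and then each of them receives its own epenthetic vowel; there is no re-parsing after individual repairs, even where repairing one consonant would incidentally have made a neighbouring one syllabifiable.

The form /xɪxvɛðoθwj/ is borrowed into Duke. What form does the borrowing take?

Substitution: /x/ → /ʔ/, giving /ʔɪʔvɛðoθwj/.
Syllabifying with onset maximization leaves /w/, /j/ stranded (at most one coda consonant is licensed; onsets may contain at most 2 consonants).
Each unlicensed consonant becomes the onset of a new syllable: /w/ → /wa/, /j/ → /ja/.

ʔɪʔvɛðoθwaja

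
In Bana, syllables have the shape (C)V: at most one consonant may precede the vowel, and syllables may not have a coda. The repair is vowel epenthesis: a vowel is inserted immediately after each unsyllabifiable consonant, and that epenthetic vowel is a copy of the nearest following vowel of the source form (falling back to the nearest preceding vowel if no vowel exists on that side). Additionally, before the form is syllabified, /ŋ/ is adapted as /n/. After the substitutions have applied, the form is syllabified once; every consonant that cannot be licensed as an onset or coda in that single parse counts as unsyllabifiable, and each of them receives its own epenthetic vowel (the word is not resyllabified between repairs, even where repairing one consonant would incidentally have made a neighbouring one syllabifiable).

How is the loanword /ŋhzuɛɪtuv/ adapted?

nuhuzuɛɪtuvu

Substitution: /ŋ/ → /n/, giving /nhzuɛɪtuv/.
Under (C)V, the unsyllabifiable consonants are /n/, /h/, /v/ (no codas are permitted; onsets are limited to one consonant).
Inserting the epenthetic vowel yields /n/ → /nu/, /h/ → /hu/, /v/ → /vu/.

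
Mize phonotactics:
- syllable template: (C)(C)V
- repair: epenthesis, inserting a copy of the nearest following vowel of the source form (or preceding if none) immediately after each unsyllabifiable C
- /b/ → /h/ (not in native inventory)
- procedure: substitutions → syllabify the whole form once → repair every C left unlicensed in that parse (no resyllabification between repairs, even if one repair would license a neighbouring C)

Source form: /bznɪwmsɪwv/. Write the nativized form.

Substitution: /b/ → /h/, giving /hznɪwmsɪwv/.
Under (C)(C)V, the unsyllabifiable consonants are /h/, /w/, /w/, /v/ (no codas are permitted; onsets may contain at most 2 consonants).
Each unlicensed consonant becomes the onset of a new syllable: /h/ → /hɪ/, /w/ → /wɪ/, /w/ → /wɪ/, /v/ → /vɪ/.

hɪznɪwɪmsɪwɪvɪ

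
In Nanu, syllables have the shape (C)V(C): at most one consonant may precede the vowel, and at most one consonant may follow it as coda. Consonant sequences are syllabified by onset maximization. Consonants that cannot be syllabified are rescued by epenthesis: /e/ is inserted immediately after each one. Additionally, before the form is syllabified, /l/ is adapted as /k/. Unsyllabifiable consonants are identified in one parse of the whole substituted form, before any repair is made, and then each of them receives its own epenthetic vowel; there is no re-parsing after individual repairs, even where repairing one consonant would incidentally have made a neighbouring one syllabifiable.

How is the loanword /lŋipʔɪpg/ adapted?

keŋipʔɪpge

Substitution: /l/ → /k/, giving /kŋipʔɪpg/.
Under (C)V(C), the unsyllabifiable consonants are /k/, /g/ (at most one coda consonant is licensed; onsets are limited to one consonant).
Each unlicensed consonant becomes the onset of a new syllable: /k/ → /ke/, /g/ → /ge/.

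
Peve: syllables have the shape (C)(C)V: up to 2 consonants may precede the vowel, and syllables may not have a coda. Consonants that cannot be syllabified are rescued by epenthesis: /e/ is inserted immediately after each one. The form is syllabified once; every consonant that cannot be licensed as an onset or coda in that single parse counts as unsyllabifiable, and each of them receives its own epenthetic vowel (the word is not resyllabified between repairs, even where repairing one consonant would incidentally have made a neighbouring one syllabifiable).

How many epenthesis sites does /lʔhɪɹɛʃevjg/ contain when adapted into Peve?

4

The unsyllabifiable consonants are /l/, /v/, /j/, /g/; each receives one epenthetic vowel.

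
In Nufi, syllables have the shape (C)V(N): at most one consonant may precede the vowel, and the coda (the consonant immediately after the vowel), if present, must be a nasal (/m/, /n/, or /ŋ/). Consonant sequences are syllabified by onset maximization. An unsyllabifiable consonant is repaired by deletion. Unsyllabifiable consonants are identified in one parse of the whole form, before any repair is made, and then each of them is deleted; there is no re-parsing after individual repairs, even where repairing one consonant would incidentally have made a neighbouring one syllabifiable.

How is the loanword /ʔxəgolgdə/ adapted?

xəgodə

Under (C)V(N), the unsyllabifiable consonants are /ʔ/, /l/, /g/ (only a nasal (/m/, /n/, or /ŋ/) is licensed in coda position; onsets are limited to one consonant).
Each unlicensed consonant is deleted: /ʔ/, /l/, /g/.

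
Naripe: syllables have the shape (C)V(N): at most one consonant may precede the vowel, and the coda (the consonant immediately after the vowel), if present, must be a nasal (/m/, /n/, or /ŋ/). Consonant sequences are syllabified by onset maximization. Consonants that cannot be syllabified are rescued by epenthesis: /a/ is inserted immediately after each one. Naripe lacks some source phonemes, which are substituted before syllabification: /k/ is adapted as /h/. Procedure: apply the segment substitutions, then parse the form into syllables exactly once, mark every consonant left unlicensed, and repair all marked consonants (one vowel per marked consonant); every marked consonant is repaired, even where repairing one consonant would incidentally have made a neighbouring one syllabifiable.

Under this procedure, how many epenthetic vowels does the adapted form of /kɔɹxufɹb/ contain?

After substitution the input is /hɔɹxufɹb/.
The unsyllabifiable consonants are /ɹ/, /f/, /ɹ/, /b/; each receives one epenthetic vowel.

4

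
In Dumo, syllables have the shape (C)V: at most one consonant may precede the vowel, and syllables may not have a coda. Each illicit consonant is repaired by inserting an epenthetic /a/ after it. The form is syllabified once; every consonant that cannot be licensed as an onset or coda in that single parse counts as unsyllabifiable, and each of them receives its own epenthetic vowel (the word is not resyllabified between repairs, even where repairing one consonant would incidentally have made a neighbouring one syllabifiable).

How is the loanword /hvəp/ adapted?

Syllabifying with onset maximization leaves /h/, /p/ stranded (no codas are permitted; onsets are limited to one consonant).
Each unlicensed consonant becomes the onset of a new syllable: /h/ → /ha/, /p/ → /pa/.

havəpa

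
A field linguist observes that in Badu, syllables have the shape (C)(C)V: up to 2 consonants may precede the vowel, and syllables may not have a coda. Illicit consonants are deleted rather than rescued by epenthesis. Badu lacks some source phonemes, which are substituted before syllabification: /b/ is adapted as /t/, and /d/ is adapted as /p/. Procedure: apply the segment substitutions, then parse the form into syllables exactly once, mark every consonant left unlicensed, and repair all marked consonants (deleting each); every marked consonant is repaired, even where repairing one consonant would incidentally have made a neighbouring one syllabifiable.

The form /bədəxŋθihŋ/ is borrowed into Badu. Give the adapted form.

Substitution: /b/ → /t/, /d/ → /p/, giving /təpəxŋθihŋ/.
Under (C)(C)V, the unsyllabifiable consonants are /x/, /h/, /ŋ/ (no codas are permitted; onsets may contain at most 2 consonants).
Deleting the stranded consonants removes /x/, /h/, /ŋ/.

təpəŋθi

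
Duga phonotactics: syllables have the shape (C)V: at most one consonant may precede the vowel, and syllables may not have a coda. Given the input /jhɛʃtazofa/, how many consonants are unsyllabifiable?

Under (C)V, the unsyllabifiable consonants are /j/, /ʃ/ (no codas are permitted; onsets are limited to one consonant).

2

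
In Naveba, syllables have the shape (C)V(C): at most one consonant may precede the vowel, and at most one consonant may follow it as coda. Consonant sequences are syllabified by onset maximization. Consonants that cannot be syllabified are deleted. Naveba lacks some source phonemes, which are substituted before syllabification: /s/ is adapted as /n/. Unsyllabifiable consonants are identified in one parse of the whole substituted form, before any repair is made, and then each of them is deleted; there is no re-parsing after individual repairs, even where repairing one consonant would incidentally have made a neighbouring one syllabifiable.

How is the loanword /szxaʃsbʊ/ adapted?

xaʃbʊ

Substitution: /s/ → /n/, giving /nzxaʃnbʊ/.
The consonants /n/, /z/, /n/ cannot be parsed into a legal (C)V(C) syllable (at most one coda consonant is licensed; onsets are limited to one consonant).
Deleting the stranded consonants removes /n/, /z/, /n/.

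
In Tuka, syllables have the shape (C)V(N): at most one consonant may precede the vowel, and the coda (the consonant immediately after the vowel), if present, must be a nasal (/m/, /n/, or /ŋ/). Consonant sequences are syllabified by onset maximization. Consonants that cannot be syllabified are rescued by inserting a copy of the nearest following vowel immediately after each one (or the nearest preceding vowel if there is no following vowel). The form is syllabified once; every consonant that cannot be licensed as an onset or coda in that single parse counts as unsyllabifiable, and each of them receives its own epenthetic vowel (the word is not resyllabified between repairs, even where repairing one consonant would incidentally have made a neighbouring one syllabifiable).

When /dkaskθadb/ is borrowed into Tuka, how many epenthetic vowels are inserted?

The unsyllabifiable consonants are /d/, /s/, /k/, /d/, /b/; each receives one epenthetic vowel.

5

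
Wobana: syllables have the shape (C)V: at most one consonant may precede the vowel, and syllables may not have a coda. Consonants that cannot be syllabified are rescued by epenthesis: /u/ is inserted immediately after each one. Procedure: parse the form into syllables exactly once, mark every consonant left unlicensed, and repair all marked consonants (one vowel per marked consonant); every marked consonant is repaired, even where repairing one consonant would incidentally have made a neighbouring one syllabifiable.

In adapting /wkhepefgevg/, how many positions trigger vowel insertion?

5

The unsyllabifiable consonants are /w/, /k/, /f/, /v/, /g/; each receives one epenthetic vowel.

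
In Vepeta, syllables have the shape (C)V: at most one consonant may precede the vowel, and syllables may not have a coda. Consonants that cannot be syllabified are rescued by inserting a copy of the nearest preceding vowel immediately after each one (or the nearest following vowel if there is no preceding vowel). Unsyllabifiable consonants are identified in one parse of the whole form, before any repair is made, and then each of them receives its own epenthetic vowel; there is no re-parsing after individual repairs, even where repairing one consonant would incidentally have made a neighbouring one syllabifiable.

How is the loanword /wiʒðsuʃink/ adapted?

Under (C)V, the unsyllabifiable consonants are /ʒ/, /ð/, /n/, /k/ (no codas are permitted; onsets are limited to one consonant).
Inserting the epenthetic vowel yields /ʒ/ → /ʒi/, /ð/ → /ði/, /n/ → /ni/, /k/ → /ki/.

wiʒiðisuʃiniki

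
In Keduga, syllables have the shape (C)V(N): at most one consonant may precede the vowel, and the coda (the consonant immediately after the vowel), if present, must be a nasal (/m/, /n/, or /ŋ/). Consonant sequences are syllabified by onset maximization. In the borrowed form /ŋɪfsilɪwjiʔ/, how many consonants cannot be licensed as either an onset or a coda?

Under (C)V(N), the unsyllabifiable consonants are /f/, /w/, /ʔ/ (only a nasal (/m/, /n/, or /ŋ/) is licensed in coda position; onsets are limited to one consonant).

3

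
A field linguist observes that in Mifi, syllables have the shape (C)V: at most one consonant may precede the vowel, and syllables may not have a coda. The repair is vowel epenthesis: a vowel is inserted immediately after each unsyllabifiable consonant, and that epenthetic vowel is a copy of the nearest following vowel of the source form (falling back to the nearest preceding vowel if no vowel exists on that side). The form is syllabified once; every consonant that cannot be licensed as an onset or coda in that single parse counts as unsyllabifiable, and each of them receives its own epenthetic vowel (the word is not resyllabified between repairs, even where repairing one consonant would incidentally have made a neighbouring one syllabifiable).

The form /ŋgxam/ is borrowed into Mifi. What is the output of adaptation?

Under (C)V, the unsyllabifiable consonants are /ŋ/, /g/, /m/ (no codas are permitted; onsets are limited to one consonant).
Each unlicensed consonant becomes the onset of a new syllable: /ŋ/ → /ŋa/, /g/ → /ga/, /m/ → /ma/.

ŋagaxama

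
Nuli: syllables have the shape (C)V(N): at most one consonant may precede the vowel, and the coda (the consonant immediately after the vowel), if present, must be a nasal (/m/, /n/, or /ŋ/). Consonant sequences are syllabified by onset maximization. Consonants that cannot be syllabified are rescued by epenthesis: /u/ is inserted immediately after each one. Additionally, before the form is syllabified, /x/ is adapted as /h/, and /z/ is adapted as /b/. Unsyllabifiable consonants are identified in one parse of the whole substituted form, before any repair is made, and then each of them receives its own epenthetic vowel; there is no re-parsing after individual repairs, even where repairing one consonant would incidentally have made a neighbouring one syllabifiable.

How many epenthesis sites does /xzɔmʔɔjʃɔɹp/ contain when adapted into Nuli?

After substitution the input is /hbɔmʔɔjʃɔɹp/.
The unsyllabifiable consonants are /h/, /j/, /ɹ/, /p/; each receives one epenthetic vowel.

4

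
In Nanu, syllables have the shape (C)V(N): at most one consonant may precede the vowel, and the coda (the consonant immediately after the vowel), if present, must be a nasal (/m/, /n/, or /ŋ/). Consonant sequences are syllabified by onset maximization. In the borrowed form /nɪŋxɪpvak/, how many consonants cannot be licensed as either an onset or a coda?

Syllabifying with onset maximization leaves /p/, /k/ stranded (only a nasal (/m/, /n/, or /ŋ/) is licensed in coda position; onsets are limited to one consonant).

2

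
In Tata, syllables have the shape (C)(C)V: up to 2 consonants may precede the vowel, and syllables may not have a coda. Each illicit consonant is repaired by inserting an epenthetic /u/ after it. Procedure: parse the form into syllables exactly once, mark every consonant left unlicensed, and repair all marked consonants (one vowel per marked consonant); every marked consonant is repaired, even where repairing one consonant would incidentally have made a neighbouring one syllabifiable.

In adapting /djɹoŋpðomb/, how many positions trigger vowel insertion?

4

The unsyllabifiable consonants are /d/, /ŋ/, /m/, /b/; each receives one epenthetic vowel.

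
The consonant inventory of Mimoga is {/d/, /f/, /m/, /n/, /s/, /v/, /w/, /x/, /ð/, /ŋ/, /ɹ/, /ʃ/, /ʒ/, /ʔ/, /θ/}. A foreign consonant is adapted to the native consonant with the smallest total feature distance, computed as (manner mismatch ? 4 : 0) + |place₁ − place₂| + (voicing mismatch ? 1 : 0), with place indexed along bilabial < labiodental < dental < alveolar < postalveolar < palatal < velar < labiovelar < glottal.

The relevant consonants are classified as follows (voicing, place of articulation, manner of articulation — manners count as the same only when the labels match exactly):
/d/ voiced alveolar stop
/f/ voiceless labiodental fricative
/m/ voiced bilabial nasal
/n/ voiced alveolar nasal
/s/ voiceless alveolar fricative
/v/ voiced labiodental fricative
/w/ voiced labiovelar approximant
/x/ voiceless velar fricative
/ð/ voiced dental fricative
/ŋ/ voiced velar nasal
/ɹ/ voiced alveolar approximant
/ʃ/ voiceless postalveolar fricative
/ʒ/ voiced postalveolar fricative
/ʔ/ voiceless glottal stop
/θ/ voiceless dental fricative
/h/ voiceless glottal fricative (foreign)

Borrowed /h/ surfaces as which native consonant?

x

/x/ is closest: same manner (fricative), place distance 2 (glottal→velar), same voicing; total 2. Next closest is /ʃ/ at distance 4.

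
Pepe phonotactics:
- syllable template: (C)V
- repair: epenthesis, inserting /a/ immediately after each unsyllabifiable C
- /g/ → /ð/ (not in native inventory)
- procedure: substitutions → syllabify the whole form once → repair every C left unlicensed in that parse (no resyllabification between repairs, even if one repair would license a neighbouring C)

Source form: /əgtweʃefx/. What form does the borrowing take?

Substitution: /g/ → /ð/, giving /əðtweʃefx/.
Syllabifying with onset maximization leaves /ð/, /t/, /f/, /x/ stranded (no codas are permitted; onsets are limited to one consonant).
Epenthesis after each stranded consonant: /ð/ → /ða/, /t/ → /ta/, /f/ → /fa/, /x/ → /xa/.

əðataweʃefaxa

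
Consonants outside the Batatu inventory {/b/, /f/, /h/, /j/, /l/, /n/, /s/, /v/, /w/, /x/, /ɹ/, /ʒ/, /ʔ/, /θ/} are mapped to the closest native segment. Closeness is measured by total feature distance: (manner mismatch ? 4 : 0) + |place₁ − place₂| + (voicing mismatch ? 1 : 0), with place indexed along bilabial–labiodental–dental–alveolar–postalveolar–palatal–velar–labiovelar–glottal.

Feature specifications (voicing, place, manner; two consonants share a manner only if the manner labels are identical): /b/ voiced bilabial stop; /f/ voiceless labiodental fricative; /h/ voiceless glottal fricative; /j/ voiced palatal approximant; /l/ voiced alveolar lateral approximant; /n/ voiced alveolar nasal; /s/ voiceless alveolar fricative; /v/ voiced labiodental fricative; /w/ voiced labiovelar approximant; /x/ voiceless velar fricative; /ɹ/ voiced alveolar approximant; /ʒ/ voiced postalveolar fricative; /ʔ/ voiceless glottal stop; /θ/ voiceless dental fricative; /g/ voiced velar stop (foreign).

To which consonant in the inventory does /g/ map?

/ʔ/ is closest: same manner (stop), place distance 2 (velar→glottal), voicing differs (+1); total 3. Next closest is /j/ at distance 5.

ʔ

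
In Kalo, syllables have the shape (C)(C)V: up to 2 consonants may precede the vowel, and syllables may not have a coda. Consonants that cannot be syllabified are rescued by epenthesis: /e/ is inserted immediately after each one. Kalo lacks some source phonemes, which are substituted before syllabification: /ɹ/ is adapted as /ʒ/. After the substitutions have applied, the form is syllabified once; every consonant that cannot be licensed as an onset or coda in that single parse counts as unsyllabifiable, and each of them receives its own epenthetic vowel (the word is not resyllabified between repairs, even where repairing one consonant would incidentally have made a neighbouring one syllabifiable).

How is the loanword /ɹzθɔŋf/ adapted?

ʒezθɔŋefe

Substitution: /ɹ/ → /ʒ/, giving /ʒzθɔŋf/.
The consonants /ʒ/, /ŋ/, /f/ cannot be parsed into a legal (C)(C)V syllable (no codas are permitted; onsets may contain at most 2 consonants).
Epenthesis after each stranded consonant: /ʒ/ → /ʒe/, /ŋ/ → /ŋe/, /f/ → /fe/.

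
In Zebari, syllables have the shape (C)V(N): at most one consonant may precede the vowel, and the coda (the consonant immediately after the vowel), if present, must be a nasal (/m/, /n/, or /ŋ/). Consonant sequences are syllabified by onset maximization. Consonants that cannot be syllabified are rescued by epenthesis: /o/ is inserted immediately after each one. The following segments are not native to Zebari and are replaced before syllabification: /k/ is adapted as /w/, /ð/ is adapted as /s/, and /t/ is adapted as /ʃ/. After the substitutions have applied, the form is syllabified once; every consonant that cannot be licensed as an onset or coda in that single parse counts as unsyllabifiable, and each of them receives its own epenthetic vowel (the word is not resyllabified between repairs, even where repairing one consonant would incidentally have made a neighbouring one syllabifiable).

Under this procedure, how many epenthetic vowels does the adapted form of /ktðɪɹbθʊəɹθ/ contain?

After substitution the input is /wʃsɪɹbθʊəɹθ/.
The unsyllabifiable consonants are /w/, /ʃ/, /ɹ/, /b/, /ɹ/, /θ/; each receives one epenthetic vowel.

6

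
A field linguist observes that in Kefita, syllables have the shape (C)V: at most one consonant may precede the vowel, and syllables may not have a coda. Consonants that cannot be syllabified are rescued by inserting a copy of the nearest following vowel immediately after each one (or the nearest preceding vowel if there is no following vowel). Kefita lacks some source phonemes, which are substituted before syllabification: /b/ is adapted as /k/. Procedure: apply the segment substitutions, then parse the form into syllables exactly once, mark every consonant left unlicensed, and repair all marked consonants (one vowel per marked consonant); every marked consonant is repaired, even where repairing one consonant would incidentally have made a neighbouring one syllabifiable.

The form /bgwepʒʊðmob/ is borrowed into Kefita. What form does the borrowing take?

kegewepʊʒʊðomoko

Substitution: /b/ → /k/, giving /kgwepʒʊðmok/.
Syllabifying with onset maximization leaves /k/, /g/, /p/, /ð/, /k/ stranded (no codas are permitted; onsets are limited to one consonant).
Inserting the epenthetic vowel yields /k/ → /ke/, /g/ → /ge/, /p/ → /pʊ/, /ð/ → /ðo/, /k/ → /ko/.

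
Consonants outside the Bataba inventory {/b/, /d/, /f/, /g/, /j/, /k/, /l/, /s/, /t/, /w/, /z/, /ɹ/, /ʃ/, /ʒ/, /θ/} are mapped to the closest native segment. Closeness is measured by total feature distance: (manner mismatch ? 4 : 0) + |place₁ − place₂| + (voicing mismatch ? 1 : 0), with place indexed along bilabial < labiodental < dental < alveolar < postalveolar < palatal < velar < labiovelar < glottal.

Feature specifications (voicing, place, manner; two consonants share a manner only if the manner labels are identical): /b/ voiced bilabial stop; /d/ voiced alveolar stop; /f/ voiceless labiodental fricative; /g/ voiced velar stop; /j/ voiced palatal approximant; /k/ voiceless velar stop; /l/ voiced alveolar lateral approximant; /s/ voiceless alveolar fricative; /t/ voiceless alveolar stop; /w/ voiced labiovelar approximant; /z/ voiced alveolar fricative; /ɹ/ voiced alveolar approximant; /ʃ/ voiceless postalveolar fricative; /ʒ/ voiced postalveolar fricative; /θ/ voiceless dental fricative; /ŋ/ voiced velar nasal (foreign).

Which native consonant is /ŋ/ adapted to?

/g/ is closest: manner differs (nasal→stop, +4), place distance 0 (velar→velar), same voicing; total 4. Next closest is /j/ at distance 5.

g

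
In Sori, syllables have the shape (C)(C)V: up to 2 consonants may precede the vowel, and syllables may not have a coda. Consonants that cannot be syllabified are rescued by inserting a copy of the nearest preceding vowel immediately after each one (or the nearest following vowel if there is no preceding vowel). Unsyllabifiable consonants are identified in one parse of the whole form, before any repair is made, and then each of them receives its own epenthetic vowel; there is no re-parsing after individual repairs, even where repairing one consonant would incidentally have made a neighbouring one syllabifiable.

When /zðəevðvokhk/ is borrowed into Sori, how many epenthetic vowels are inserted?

The unsyllabifiable consonants are /v/, /k/, /h/, /k/; each receives one epenthetic vowel.

4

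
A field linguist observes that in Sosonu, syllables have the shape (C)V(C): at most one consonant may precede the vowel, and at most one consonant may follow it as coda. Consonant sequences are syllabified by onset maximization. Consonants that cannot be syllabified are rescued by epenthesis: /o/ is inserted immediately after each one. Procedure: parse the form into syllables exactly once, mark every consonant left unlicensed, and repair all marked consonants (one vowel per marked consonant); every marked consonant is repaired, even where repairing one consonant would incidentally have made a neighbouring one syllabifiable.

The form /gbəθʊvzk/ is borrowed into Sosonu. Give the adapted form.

Under (C)V(C), the unsyllabifiable consonants are /g/, /z/, /k/ (at most one coda consonant is licensed; onsets are limited to one consonant).
Epenthesis after each stranded consonant: /g/ → /go/, /z/ → /zo/, /k/ → /ko/.

gobəθʊvzoko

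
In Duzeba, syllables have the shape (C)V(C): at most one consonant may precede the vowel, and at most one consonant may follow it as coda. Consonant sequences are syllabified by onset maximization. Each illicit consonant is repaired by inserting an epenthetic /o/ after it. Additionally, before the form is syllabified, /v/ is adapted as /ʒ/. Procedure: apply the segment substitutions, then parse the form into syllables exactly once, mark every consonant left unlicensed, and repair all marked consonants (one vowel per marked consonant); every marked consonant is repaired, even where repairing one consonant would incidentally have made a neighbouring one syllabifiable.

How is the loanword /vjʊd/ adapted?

Substitution: /v/ → /ʒ/, giving /ʒjʊd/.
Syllabifying with onset maximization leaves /ʒ/ stranded (at most one coda consonant is licensed; onsets are limited to one consonant).
Inserting the epenthetic vowel yields /ʒ/ → /ʒo/.

ʒojʊd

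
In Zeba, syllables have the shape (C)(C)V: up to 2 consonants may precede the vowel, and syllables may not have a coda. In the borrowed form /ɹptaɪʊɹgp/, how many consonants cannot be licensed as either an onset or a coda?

Syllabifying with onset maximization leaves /ɹ/, /ɹ/, /g/, /p/ stranded (no codas are permitted; onsets may contain at most 2 consonants).

4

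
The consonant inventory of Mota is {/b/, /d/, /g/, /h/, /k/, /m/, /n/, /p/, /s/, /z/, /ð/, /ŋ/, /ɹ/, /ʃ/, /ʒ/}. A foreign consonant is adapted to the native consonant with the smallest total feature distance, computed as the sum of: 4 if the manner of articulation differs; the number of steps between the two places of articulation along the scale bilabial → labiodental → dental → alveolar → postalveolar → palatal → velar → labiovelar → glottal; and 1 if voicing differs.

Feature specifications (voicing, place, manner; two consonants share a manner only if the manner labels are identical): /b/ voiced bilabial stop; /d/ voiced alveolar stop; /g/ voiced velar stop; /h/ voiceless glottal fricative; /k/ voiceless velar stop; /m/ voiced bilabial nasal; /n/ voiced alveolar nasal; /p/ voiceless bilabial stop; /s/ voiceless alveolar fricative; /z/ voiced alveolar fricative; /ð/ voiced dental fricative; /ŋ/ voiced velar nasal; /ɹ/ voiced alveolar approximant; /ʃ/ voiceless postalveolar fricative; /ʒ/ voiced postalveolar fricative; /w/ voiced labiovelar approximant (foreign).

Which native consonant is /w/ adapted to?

ɹ

/ɹ/ is closest: same manner (approximant), place distance 4 (labiovelar→alveolar), same voicing; total 4. Next closest is /g/ at distance 5.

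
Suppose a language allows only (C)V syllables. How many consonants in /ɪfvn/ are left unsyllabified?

3

Syllabifying with onset maximization leaves /f/, /v/, /n/ stranded (no codas are permitted; onsets are limited to one consonant).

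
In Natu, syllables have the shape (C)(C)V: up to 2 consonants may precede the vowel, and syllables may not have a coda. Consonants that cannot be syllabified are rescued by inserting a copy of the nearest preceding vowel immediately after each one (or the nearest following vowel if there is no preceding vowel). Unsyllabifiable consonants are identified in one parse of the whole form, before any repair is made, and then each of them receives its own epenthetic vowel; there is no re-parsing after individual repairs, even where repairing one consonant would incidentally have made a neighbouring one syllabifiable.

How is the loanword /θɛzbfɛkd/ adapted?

Under (C)(C)V, the unsyllabifiable consonants are /z/, /k/, /d/ (no codas are permitted; onsets may contain at most 2 consonants).
Epenthesis after each stranded consonant: /z/ → /zɛ/, /k/ → /kɛ/, /d/ → /dɛ/.

θɛzɛbfɛkɛdɛ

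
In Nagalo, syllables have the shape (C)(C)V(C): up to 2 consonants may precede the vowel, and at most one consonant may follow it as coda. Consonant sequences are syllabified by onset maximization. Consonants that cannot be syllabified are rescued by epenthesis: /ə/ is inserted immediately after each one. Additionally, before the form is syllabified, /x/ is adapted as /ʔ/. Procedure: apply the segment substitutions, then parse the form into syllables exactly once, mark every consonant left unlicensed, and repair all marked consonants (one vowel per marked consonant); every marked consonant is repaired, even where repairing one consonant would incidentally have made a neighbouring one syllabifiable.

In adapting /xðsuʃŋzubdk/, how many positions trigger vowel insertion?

After substitution the input is /ʔðsuʃŋzubdk/.
The unsyllabifiable consonants are /ʔ/, /d/, /k/; each receives one epenthetic vowel.

3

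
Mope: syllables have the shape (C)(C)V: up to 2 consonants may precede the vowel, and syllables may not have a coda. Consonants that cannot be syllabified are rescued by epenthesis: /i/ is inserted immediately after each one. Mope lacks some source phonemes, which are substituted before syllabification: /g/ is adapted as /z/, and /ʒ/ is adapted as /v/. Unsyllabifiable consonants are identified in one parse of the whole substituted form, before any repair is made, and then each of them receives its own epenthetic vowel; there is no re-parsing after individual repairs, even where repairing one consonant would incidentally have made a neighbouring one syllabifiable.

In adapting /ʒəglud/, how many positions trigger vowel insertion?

1

After substitution the input is /vəzlud/.
The unsyllabifiable consonants are /d/; each receives one epenthetic vowel.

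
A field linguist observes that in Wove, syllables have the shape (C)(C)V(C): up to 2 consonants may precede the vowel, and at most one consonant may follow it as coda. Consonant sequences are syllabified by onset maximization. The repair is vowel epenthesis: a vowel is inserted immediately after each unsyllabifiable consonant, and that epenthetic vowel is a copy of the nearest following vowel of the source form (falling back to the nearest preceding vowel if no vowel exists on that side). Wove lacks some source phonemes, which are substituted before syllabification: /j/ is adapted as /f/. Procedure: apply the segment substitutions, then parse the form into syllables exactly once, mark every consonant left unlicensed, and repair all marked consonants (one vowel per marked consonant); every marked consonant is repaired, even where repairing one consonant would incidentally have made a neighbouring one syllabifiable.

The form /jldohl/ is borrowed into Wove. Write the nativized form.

foldohlo

Substitution: /j/ → /f/, giving /fldohl/.
Syllabifying with onset maximization leaves /f/, /l/ stranded (at most one coda consonant is licensed; onsets may contain at most 2 consonants).
Inserting the epenthetic vowel yields /f/ → /fo/, /l/ → /lo/.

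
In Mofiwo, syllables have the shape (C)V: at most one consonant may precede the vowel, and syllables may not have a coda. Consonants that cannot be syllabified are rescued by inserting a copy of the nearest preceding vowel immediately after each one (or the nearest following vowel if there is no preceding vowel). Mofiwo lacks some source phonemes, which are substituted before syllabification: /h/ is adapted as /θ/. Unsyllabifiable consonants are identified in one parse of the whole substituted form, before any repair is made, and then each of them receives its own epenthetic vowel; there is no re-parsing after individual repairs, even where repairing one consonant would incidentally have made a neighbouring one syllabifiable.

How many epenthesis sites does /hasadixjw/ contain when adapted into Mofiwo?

After substitution the input is /θasadixjw/.
The unsyllabifiable consonants are /x/, /j/, /w/; each receives one epenthetic vowel.

3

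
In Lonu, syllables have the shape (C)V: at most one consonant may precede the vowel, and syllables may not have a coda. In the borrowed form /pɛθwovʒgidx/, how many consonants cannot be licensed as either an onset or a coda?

5

Syllabifying with onset maximization leaves /θ/, /v/, /ʒ/, /d/, /x/ stranded (no codas are permitted; onsets are limited to one consonant).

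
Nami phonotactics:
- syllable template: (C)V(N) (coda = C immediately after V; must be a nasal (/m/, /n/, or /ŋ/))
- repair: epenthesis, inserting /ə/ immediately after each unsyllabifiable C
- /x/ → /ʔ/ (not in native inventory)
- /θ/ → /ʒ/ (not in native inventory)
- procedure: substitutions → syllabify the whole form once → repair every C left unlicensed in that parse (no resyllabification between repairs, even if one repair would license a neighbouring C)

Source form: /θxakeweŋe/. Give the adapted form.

Substitution: /θ/ → /ʒ/, /x/ → /ʔ/, giving /ʒʔakeweŋe/.
Under (C)V(N), the unsyllabifiable consonants are /ʒ/ (only a nasal (/m/, /n/, or /ŋ/) is licensed in coda position; onsets are limited to one consonant).
Each unlicensed consonant becomes the onset of a new syllable: /ʒ/ → /ʒə/.

ʒəʔakeweŋe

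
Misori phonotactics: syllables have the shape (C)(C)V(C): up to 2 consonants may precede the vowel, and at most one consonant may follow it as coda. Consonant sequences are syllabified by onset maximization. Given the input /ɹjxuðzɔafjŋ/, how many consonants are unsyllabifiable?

3

The consonants /ɹ/, /j/, /ŋ/ cannot be parsed into a legal (C)(C)V(C) syllable (at most one coda consonant is licensed; onsets may contain at most 2 consonants).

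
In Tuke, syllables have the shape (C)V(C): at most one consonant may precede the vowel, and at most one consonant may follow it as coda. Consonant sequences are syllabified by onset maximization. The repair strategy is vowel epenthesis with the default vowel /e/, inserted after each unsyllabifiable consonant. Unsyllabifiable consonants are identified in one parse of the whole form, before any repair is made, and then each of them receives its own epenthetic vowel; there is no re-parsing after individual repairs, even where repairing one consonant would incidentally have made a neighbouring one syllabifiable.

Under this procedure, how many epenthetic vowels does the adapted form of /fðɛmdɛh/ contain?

The unsyllabifiable consonants are /f/; each receives one epenthetic vowel.

1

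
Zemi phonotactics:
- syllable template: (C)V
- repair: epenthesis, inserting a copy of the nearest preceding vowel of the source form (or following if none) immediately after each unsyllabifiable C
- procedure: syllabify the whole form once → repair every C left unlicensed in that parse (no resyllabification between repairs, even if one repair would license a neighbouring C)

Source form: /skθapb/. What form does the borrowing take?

sakaθapaba

The consonants /s/, /k/, /p/, /b/ cannot be parsed into a legal (C)V syllable (no codas are permitted; onsets are limited to one consonant).
Inserting the epenthetic vowel yields /s/ → /sa/, /k/ → /ka/, /p/ → /pa/, /b/ → /ba/.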